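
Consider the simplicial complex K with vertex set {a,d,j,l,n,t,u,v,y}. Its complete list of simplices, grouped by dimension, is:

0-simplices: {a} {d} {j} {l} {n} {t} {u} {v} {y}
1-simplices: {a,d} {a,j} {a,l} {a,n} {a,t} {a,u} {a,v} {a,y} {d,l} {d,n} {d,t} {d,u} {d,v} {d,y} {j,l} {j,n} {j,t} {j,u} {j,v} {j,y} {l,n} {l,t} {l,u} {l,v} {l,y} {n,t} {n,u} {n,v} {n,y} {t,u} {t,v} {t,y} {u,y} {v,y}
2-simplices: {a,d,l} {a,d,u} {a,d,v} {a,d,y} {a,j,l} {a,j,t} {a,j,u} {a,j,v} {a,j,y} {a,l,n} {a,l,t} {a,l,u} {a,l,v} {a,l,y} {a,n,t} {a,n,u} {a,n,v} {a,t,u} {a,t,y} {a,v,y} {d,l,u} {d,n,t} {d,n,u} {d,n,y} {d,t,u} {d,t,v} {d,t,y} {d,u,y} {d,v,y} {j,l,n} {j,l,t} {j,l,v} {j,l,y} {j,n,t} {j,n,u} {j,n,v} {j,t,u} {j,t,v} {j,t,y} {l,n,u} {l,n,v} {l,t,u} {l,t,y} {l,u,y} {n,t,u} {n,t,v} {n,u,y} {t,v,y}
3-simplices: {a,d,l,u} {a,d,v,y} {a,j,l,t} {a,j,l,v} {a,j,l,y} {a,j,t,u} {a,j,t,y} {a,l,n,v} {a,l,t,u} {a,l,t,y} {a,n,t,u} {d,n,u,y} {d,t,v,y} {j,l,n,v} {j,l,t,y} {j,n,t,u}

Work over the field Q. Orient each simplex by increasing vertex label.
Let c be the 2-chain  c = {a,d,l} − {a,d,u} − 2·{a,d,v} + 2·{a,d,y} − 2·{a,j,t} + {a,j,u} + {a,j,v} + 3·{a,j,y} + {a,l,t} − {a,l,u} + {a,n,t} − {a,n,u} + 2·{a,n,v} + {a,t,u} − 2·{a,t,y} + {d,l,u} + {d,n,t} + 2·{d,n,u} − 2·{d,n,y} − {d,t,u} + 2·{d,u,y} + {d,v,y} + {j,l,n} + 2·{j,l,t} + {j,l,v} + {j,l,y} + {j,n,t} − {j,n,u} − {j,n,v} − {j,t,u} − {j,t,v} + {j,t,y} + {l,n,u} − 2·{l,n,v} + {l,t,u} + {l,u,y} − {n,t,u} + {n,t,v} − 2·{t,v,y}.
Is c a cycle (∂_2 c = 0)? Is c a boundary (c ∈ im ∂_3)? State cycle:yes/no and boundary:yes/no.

cycle:no boundary:no

n_0=9 n_1=34 n_2=48 n_3=16  [Q]
∂1: piv[ad,aj,al,an,at,au,av,ay] rk=8  ker:dl,dn,dt,du,dv,dy,jl,jn,jt,ju,jv,jy,ln,lt,lu,lv,ly,nt,nu,nv,ny,tu,tv,ty,uy,vy
∂2: piv[adl,adu,adv,ady,ajl,ajt,aju,ajv,ajy,aln,alt,alu,alv,aly,ant,anu,anv,atu,aty,avy,dnt,dnu,dny,dtv,duy,jln] rk=26  ker:dlu,dtu,dty,dvy,jlt,jlv,jly,jnt,jnu,jnv,jtu,jtv,jty,lnu,lnv,ltu,lty,luy,ntu,ntv,nuy,tvy
∂3: piv[adlu,advy,ajlt,ajlv,ajly,ajtu,ajty,alnv,altu,alty,antu,dnuy,dtvy,jlnv,jntu] rk=15  ker:jlty
∂2c = 3·{a,j} − {a,l} + 2·{a,n} − {a,t} + {a,u} − {a,v} − 3·{a,y} + 2·{d,l} + {d,n} − 2·{d,t} − {d,u} − {d,v} + {d,y} + 5·{j,l} − 2·{j,n} − 6·{j,t} + 3·{j,u} + 2·{j,v} + {j,y} + 4·{l,t} − {l,u} + 3·{l,v} + 3·{n,t} + 2·{n,u} − 2·{n,v} − 2·{n,y} − {t,u} − 2·{t,v} + {t,y} + 3·{u,y} − {v,y}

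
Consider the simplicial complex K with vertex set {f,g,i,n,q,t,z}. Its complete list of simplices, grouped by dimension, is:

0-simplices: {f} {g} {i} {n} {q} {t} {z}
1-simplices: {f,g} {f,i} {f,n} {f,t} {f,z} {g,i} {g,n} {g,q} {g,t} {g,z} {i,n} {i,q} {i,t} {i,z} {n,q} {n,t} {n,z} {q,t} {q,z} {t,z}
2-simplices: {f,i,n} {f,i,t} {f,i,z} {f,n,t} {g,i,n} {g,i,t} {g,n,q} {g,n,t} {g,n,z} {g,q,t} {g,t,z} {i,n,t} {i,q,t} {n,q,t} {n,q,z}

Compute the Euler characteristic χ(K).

n_0=7 n_1=20 n_2=15
χ=+7−20+15=2

χ(K)=2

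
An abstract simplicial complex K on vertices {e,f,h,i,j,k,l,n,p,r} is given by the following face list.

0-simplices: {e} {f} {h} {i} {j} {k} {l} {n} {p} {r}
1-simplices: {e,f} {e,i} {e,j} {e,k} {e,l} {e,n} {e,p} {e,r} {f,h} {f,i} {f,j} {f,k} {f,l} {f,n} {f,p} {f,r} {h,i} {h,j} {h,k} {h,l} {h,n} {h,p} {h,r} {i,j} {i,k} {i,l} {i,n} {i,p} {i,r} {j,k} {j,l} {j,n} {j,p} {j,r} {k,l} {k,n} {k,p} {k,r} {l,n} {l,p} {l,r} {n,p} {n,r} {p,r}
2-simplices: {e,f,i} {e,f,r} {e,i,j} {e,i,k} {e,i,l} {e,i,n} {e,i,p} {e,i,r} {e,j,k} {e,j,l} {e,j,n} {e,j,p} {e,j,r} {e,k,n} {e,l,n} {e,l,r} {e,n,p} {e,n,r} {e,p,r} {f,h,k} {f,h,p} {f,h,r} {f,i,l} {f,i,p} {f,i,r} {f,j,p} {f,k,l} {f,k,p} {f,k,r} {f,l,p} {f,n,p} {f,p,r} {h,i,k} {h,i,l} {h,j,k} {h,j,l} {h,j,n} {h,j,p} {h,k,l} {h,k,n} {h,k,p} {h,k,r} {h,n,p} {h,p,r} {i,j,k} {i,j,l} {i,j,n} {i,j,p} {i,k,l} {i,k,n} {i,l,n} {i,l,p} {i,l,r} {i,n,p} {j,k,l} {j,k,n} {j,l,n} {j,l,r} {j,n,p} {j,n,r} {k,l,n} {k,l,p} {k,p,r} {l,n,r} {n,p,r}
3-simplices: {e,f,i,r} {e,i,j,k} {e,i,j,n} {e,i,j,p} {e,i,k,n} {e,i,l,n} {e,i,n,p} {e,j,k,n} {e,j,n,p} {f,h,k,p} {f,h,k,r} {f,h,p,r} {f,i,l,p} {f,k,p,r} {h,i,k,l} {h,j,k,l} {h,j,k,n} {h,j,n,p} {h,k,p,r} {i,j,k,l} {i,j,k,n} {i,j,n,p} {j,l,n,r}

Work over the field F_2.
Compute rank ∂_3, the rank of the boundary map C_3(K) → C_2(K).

n_0=10 n_1=44 n_2=65 n_3=23  [Z2]
∂1: piv[ef,ei,ej,ek,el,en,ep,er,fh] rk=9  ker:fi,fj,fk,fl,fn,fp,fr,hi,hj,hk,hl,hn,hp,hr,ij,ik,il,in,ip,ir,jk,jl,jn,jp,jr,kl,kn,kp,kr,ln,lp,lr,np,nr,pr
∂2: piv[efi,efr,eij,eik,eil,ein,eip,eir,ejk,ejl,ejn,ejp,ejr,ekn,eln,elr,enp,enr,epr,fhk,fhp,fhr,fil,fip,fjp,fkl,fkp,fkr,flp,fnp,hik,hil,hjk,hjn,hjp] rk=35  ker:fir,fpr,hjl,hkl,hkn,hkp,hkr,hnp,hpr,ijk,ijl,ijn,ijp,ikl,ikn,iln,ilp,ilr,inp,jkl,jkn,jln,jlr,jnp,jnr,kln,klp,kpr,lnr,npr
∂3: piv[efir,eijk,eijn,eijp,eikn,eiln,einp,ejkn,ejnp,fhkp,fhkr,fhpr,filp,fkpr,hikl,hjkl,hjkn,hjnp,ijkl,jlnr] rk=20  ker:hkpr,ijkn,ijnp
rk∂_3=20

rank∂_3=20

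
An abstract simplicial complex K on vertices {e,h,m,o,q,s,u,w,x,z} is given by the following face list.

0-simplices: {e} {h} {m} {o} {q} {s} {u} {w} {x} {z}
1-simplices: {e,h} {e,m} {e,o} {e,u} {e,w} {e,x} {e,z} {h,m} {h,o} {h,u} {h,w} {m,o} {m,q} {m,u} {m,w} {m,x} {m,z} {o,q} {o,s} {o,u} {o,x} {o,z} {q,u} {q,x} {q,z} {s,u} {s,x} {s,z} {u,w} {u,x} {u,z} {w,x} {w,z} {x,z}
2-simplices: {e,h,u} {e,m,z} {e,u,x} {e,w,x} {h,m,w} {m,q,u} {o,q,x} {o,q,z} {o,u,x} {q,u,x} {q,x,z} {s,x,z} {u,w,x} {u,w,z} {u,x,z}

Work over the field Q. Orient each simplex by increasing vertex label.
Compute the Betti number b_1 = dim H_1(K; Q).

n_0=10 n_1=34 n_2=15  [Q]
∂1: piv[eh,em,eo,eu,ew,ex,ez,mq,os] rk=9  ker:hm,ho,hu,hw,mo,mu,mw,mx,mz,oq,ou,ox,oz,qu,qx,qz,su,sx,sz,uw,ux,uz,wx,wz,xz
∂2: piv[ehu,emz,eux,ewx,hmw,mqu,oqx,oqz,oux,qux,qxz,sxz,uwx,uwz,uxz] rk=15
b_1=(34−9)−15=10

b_1=10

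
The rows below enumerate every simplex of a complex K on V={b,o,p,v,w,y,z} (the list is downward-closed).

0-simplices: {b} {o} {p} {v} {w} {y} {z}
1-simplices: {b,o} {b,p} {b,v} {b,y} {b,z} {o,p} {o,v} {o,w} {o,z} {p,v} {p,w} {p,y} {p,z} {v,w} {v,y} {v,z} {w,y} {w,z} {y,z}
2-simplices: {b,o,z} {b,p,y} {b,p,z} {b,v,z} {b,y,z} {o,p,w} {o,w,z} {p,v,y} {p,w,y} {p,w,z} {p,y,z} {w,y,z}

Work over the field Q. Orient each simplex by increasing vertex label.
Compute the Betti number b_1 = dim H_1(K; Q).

n_0=7 n_1=19 n_2=12  [Q]
∂1: piv[bo,bp,bv,by,bz,ow] rk=6  ker:op,ov,oz,pv,pw,py,pz,vw,vy,vz,wy,wz,yz
∂2: piv[boz,bpy,bpz,bvz,byz,opw,owz,pvy,pwy,pwz] rk=10  ker:pyz,wyz
b_1=(19−6)−10=3

b_1=3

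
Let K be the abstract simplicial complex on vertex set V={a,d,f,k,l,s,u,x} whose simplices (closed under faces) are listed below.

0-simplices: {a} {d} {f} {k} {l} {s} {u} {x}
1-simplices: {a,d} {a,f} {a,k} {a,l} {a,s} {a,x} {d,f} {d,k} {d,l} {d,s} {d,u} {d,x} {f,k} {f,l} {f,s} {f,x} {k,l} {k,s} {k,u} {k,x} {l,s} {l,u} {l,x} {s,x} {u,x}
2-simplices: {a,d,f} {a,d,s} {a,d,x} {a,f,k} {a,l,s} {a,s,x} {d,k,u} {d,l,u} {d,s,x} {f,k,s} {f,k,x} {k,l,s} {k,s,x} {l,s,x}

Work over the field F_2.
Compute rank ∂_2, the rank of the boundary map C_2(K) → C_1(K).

n_0=8 n_1=25 n_2=14  [Z2]
∂1: piv[ad,af,ak,al,as,ax,du] rk=7  ker:df,dk,dl,ds,dx,fk,fl,fs,fx,kl,ks,ku,kx,ls,lu,lx,sx,ux
∂2: piv[adf,ads,adx,afk,als,asx,dku,dlu,fks,fkx,kls,ksx,lsx] rk=13  ker:dsx
rk∂_2=13

rank∂_2=13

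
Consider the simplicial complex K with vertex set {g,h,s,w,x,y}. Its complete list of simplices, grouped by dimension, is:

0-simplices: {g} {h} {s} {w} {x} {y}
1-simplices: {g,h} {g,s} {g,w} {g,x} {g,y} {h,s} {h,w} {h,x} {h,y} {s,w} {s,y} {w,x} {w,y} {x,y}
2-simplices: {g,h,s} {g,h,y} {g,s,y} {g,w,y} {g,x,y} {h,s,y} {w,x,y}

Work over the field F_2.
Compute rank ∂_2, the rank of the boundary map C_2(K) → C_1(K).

n_0=6 n_1=14 n_2=7  [Z2]
∂1: piv[gh,gs,gw,gx,gy] rk=5  ker:hs,hw,hx,hy,sw,sy,wx,wy,xy
∂2: piv[ghs,ghy,gsy,gwy,gxy,wxy] rk=6  ker:hsy
rk∂_2=6

rank∂_2=6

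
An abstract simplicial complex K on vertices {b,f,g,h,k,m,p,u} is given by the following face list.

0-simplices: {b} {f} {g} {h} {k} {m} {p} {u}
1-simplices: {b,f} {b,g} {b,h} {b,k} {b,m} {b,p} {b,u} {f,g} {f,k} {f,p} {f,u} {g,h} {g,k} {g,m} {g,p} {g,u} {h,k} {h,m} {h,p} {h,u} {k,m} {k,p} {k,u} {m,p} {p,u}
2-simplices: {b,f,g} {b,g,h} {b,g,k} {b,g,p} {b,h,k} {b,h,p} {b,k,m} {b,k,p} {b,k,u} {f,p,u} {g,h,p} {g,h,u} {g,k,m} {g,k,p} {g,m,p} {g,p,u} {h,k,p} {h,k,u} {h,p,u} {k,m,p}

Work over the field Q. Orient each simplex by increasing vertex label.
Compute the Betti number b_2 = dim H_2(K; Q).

n_0=8 n_1=25 n_2=20  [Q]
∂1: piv[bf,bg,bh,bk,bm,bp,bu] rk=7  ker:fg,fk,fp,fu,gh,gk,gm,gp,gu,hk,hm,hp,hu,km,kp,ku,mp,pu
∂2: piv[bfg,bgh,bgk,bgp,bhk,bhp,bkm,bkp,bku,fpu,ghu,gkm,gmp,gpu,hku] rk=15  ker:ghp,gkp,hkp,hpu,kmp
b_2=(20−15)−0=5

b_2=5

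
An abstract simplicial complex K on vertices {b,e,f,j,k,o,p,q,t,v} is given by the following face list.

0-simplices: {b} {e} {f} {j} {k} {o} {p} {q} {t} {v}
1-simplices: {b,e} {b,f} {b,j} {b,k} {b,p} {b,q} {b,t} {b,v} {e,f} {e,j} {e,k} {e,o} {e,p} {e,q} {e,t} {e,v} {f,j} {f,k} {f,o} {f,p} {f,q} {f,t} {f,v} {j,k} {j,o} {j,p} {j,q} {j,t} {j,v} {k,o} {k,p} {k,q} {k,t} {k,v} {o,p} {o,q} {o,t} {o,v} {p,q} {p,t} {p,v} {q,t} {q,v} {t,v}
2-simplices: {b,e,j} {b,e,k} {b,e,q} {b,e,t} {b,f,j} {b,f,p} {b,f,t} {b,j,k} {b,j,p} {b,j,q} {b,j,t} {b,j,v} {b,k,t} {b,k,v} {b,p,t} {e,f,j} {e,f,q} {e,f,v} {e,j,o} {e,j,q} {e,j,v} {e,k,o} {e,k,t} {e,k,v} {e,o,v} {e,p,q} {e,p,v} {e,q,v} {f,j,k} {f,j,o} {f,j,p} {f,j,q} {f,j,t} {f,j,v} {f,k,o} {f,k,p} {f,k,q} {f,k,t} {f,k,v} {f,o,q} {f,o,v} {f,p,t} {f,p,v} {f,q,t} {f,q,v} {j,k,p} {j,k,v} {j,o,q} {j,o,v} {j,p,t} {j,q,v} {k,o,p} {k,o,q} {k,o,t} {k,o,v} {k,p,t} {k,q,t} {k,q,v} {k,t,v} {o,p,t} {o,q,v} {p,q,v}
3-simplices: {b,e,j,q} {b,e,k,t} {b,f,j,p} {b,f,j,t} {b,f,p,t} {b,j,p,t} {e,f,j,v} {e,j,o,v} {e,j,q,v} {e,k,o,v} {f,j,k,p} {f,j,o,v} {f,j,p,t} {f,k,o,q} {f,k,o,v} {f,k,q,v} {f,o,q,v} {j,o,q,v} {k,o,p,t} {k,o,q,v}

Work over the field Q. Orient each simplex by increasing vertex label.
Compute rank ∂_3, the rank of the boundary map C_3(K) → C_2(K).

rank∂_3=18

n_0=10 n_1=44 n_2=62 n_3=20  [Q]
∂1: piv[be,bf,bj,bk,bp,bq,bt,bv,eo] rk=9  ker:ef,ej,ek,ep,eq,et,ev,fj,fk,fo,fp,fq,ft,fv,jk,jo,jp,jq,jt,jv,ko,kp,kq,kt,kv,op,oq,ot,ov,pq,pt,pv,qt,qv,tv
∂2: piv[bej,bek,beq,bet,bfj,bfp,bft,bjk,bjp,bjq,bjt,bjv,bkt,bkv,bpt,efj,efq,efv,ejo,ejv,eko,eov,epq,epv,eqv,fjk,fjo,fkp,fkq,foq,fpv,fqt,kop,kot,ktv] rk=35  ker:ejq,ekt,ekv,fjp,fjq,fjt,fjv,fko,fkt,fkv,fov,fpt,fqv,jkp,jkv,joq,jov,jpt,jqv,koq,kov,kpt,kqt,kqv,opt,oqv,pqv
∂3: piv[bejq,bekt,bfjp,bfjt,bfpt,bjpt,efjv,ejov,ejqv,ekov,fjkp,fjov,fkoq,fkov,fkqv,foqv,joqv,kopt] rk=18  ker:fjpt,koqv
rk∂_3=18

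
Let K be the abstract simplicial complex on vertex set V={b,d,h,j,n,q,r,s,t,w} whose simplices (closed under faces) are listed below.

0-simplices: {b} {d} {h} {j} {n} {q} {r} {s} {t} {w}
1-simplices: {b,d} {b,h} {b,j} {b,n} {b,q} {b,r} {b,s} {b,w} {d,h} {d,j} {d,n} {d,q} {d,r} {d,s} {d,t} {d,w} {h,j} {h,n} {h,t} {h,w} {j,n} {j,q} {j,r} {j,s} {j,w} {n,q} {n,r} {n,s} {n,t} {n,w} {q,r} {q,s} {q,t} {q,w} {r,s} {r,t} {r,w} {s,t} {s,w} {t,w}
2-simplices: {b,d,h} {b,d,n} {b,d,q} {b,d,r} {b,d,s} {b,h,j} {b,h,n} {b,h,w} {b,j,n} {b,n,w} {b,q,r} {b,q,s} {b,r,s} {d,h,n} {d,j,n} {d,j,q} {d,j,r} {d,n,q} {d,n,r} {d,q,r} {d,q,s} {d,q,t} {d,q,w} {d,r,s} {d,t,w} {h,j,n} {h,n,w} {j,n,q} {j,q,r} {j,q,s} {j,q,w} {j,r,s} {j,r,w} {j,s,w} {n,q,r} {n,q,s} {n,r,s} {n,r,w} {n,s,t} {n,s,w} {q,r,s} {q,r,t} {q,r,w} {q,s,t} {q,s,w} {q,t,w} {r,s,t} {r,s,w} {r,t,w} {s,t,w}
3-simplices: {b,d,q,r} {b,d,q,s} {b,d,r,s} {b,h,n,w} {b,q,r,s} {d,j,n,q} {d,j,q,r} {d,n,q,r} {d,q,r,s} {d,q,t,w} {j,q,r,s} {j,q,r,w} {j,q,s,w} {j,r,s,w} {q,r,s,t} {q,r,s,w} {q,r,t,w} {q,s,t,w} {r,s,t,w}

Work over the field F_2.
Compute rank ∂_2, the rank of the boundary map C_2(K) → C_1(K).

rank∂_2=30

n_0=10 n_1=40 n_2=50 n_3=19  [Z2]
∂1: piv[bd,bh,bj,bn,bq,br,bs,bw,dt] rk=9  ker:dh,dj,dn,dq,dr,ds,dw,hj,hn,ht,hw,jn,jq,jr,js,jw,nq,nr,ns,nt,nw,qr,qs,qt,qw,rs,rt,rw,st,sw,tw
∂2: piv[bdh,bdn,bdq,bdr,bds,bhj,bhn,bhw,bjn,bnw,bqr,bqs,brs,djn,djq,djr,dnq,dnr,dqt,dqw,dtw,jqs,jqw,jrw,jsw,nqs,nrw,nst,qrt,qst] rk=30  ker:dhn,dqr,dqs,drs,hjn,hnw,jnq,jqr,jrs,nqr,nrs,nsw,qrs,qrw,qsw,qtw,rst,rsw,rtw,stw
∂3: piv[bdqr,bdqs,bdrs,bhnw,bqrs,djnq,djqr,dnqr,dqtw,jqrs,jqrw,jqsw,jrsw,qrst,qrtw,qstw] rk=16  ker:dqrs,qrsw,rstw
rk∂_2=30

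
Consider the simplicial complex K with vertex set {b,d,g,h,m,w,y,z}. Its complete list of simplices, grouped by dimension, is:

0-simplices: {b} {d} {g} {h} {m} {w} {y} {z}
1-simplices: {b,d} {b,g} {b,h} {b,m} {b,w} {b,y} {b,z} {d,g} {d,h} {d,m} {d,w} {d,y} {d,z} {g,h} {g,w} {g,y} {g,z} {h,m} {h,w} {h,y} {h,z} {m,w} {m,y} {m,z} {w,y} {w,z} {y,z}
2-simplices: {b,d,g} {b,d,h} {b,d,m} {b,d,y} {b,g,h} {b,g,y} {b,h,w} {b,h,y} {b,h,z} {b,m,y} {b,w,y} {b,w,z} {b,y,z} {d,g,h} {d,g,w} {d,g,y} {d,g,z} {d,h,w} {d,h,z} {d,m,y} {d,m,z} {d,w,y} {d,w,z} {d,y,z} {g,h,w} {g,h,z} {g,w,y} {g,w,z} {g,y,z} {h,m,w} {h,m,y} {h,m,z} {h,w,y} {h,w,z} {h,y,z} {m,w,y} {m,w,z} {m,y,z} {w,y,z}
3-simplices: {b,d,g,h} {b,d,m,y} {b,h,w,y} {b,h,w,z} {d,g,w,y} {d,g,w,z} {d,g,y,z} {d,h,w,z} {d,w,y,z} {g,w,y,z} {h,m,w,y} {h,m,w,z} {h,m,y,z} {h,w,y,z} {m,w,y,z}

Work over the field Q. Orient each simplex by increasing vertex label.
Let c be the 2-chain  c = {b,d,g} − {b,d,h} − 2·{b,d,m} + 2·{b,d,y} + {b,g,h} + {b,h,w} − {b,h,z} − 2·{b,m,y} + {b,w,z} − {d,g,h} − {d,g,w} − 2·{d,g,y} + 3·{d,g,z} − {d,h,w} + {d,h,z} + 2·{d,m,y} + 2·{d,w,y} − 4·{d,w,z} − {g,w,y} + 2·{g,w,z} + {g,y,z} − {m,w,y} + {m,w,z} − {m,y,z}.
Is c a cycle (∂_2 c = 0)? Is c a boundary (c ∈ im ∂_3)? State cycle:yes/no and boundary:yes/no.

n_0=8 n_1=27 n_2=39 n_3=15  [Q]
∂1: piv[bd,bg,bh,bm,bw,by,bz] rk=7  ker:dg,dh,dm,dw,dy,dz,gh,gw,gy,gz,hm,hw,hy,hz,mw,my,mz,wy,wz,yz
∂2: piv[bdg,bdh,bdm,bdy,bgh,bgy,bhw,bhy,bhz,bmy,bwy,bwz,byz,dgw,dgz,dhw,dhz,dmz,hmw,hmy] rk=20  ker:dgh,dgy,dmy,dwy,dwz,dyz,ghw,ghz,gwy,gwz,gyz,hmz,hwy,hwz,hyz,mwy,mwz,myz,wyz
∂3: piv[bdgh,bdmy,bhwy,bhwz,dgwy,dgwz,dgyz,dhwz,dwyz,hmwy,hmwz,hmyz,hwyz] rk=13  ker:gwyz,mwyz
∂2c = 0
c vs im∂3: reduces to 0 ⇒ boundary

cycle:yes boundary:yes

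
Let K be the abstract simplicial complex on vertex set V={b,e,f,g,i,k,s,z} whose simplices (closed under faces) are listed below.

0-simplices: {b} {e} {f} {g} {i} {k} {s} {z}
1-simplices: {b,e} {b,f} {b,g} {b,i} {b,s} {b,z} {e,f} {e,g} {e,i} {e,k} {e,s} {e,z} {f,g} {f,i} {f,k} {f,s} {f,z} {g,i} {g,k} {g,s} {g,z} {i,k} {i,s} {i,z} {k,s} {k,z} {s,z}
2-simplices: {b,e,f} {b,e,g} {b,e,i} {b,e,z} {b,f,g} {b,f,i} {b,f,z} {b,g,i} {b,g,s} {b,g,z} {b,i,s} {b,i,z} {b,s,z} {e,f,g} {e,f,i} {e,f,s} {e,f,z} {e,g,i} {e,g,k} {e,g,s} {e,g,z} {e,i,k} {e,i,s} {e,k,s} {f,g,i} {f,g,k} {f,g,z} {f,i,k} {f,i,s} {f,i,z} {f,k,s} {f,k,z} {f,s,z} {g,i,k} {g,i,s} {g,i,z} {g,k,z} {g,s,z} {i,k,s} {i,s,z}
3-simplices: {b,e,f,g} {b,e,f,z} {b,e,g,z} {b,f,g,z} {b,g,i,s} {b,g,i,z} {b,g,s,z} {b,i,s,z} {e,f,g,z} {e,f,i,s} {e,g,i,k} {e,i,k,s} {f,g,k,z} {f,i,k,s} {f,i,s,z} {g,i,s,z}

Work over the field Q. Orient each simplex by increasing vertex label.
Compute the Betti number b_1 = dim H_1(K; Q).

n_0=8 n_1=27 n_2=40 n_3=16  [Q]
∂1: piv[be,bf,bg,bi,bs,bz,ek] rk=7  ker:ef,eg,ei,es,ez,fg,fi,fk,fs,fz,gi,gk,gs,gz,ik,is,iz,ks,kz,sz
∂2: piv[bef,beg,bei,bez,bfg,bfi,bfz,bgi,bgs,bgz,bis,biz,bsz,efs,egk,egs,eik,eks,fgk,fkz] rk=20  ker:efg,efi,efz,egi,egz,eis,fgi,fgz,fik,fis,fiz,fks,fsz,gik,gis,giz,gkz,gsz,iks,isz
∂3: piv[befg,befz,begz,bfgz,bgis,bgiz,bgsz,bisz,efis,egik,eiks,fgkz,fiks,fisz] rk=14  ker:efgz,gisz
b_1=(27−7)−20=0

b_1=0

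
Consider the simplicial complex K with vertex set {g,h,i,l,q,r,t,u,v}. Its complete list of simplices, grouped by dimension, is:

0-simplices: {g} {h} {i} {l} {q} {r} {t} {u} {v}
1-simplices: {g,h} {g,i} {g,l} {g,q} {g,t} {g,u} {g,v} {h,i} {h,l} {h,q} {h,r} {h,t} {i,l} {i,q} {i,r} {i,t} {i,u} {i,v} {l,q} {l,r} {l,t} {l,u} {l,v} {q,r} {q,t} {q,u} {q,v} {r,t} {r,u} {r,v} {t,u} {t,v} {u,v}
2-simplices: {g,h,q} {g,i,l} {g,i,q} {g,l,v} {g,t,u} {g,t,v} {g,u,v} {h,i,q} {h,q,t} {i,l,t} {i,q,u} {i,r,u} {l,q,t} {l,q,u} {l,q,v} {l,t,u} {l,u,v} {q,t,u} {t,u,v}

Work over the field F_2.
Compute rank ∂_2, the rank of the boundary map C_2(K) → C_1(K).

rank∂_2=17

n_0=9 n_1=33 n_2=19  [Z2]
∂1: piv[gh,gi,gl,gq,gt,gu,gv,hr] rk=8  ker:hi,hl,hq,ht,il,iq,ir,it,iu,iv,lq,lr,lt,lu,lv,qr,qt,qu,qv,rt,ru,rv,tu,tv,uv
∂2: piv[ghq,gil,giq,glv,gtu,gtv,guv,hiq,hqt,ilt,iqu,iru,lqt,lqu,lqv,ltu,luv] rk=17  ker:qtu,tuv
rk∂_2=17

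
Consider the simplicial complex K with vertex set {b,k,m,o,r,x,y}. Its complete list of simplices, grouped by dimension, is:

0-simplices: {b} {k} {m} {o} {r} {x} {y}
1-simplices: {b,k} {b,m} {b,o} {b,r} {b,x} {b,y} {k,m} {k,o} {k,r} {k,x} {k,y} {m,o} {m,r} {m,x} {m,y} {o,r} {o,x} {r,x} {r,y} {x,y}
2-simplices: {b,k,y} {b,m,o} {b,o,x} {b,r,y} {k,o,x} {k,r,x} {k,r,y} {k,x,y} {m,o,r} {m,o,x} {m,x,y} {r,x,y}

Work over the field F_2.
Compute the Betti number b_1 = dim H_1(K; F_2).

b_1=3

n_0=7 n_1=20 n_2=12  [Z2]
∂1: piv[bk,bm,bo,br,bx,by] rk=6  ker:km,ko,kr,kx,ky,mo,mr,mx,my,or,ox,rx,ry,xy
∂2: piv[bky,bmo,box,bry,kox,krx,kry,kxy,mor,mox,mxy] rk=11  ker:rxy
b_1=(20−6)−11=3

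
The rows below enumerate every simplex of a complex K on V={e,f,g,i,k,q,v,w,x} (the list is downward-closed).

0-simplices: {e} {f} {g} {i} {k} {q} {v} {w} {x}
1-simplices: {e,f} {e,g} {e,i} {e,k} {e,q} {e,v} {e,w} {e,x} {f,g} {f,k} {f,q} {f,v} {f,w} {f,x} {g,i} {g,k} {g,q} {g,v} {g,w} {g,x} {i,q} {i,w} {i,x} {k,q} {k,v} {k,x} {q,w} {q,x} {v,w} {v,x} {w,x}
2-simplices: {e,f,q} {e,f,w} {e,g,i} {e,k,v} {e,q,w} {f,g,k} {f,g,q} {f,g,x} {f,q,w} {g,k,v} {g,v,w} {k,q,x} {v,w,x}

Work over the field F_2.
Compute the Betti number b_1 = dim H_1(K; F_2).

n_0=9 n_1=31 n_2=13  [Z2]
∂1: piv[ef,eg,ei,ek,eq,ev,ew,ex] rk=8  ker:fg,fk,fq,fv,fw,fx,gi,gk,gq,gv,gw,gx,iq,iw,ix,kq,kv,kx,qw,qx,vw,vx,wx
∂2: piv[efq,efw,egi,ekv,eqw,fgk,fgq,fgx,gkv,gvw,kqx,vwx] rk=12  ker:fqw
b_1=(31−8)−12=11

b_1=11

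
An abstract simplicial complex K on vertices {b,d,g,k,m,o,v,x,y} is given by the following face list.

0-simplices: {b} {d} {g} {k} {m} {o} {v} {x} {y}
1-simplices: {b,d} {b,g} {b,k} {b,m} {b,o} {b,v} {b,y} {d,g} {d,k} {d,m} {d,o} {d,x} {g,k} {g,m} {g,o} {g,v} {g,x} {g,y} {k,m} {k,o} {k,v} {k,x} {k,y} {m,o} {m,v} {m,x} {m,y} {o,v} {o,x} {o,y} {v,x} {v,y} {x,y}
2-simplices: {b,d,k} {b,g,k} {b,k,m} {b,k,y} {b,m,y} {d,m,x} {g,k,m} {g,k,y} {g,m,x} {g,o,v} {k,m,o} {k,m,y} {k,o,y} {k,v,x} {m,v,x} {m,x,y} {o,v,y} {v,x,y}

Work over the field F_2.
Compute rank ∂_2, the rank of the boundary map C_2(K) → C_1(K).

rank∂_2=17

n_0=9 n_1=33 n_2=18  [Z2]
∂1: piv[bd,bg,bk,bm,bo,bv,by,dx] rk=8  ker:dg,dk,dm,do,gk,gm,go,gv,gx,gy,km,ko,kv,kx,ky,mo,mv,mx,my,ov,ox,oy,vx,vy,xy
∂2: piv[bdk,bgk,bkm,bky,bmy,dmx,gkm,gky,gmx,gov,kmo,koy,kvx,mvx,mxy,ovy,vxy] rk=17  ker:kmy
rk∂_2=17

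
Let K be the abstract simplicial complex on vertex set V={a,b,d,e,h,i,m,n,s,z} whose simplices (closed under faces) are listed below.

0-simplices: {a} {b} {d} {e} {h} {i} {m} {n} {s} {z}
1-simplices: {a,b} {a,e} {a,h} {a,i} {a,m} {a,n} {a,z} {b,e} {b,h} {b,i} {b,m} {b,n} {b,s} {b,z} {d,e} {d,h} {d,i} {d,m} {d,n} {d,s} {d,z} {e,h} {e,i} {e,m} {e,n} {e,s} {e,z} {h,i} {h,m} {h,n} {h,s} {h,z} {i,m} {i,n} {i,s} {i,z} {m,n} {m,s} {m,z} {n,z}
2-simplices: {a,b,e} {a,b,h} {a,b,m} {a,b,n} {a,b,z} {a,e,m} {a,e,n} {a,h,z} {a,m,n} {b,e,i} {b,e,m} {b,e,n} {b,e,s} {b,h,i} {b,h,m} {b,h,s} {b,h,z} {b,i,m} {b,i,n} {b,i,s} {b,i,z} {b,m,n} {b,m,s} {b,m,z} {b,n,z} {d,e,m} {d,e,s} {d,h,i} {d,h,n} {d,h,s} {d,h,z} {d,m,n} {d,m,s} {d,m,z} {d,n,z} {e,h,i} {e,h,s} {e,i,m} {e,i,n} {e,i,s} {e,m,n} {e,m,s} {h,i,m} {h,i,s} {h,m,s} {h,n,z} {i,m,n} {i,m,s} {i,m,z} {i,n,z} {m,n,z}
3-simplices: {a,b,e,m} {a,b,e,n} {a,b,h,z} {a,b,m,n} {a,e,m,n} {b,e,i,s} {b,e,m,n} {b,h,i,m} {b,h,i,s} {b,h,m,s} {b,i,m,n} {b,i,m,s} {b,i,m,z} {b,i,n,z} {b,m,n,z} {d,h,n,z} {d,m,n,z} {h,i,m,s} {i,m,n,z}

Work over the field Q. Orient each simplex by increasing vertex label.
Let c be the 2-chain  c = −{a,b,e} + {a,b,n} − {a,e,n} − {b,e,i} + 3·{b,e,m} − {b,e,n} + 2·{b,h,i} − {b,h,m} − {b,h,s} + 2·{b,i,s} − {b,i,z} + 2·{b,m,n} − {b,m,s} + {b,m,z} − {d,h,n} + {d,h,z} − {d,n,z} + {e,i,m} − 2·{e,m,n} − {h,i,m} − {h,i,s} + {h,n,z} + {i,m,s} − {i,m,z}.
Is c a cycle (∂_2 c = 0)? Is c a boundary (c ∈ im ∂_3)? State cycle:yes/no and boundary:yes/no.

n_0=10 n_1=40 n_2=51 n_3=19  [Q]
∂1: piv[ab,ae,ah,ai,am,an,az,bs,de] rk=9  ker:be,bh,bi,bm,bn,bz,dh,di,dm,dn,ds,dz,eh,ei,em,en,es,ez,hi,hm,hn,hs,hz,im,in,is,iz,mn,ms,mz,nz
∂2: piv[abe,abh,abm,abn,abz,aem,aen,ahz,amn,bei,bes,bhi,bhm,bhs,bim,bin,bis,biz,bms,bmz,bnz,dem,des,dhi,dhn,dhs,dhz,dmn,ehi] rk=29  ker:bem,ben,bhz,bmn,dms,dmz,dnz,ehs,eim,ein,eis,emn,ems,him,his,hms,hnz,imn,ims,imz,inz,mnz
∂3: piv[abem,aben,abhz,abmn,aemn,beis,bhim,bhis,bhms,bimn,bims,bimz,binz,bmnz,dhnz,dmnz] rk=16  ker:bemn,hims,imnz
∂2c = 0
c vs im∂3: residual ≠ 0 ⇒ not boundary

cycle:yes boundary:no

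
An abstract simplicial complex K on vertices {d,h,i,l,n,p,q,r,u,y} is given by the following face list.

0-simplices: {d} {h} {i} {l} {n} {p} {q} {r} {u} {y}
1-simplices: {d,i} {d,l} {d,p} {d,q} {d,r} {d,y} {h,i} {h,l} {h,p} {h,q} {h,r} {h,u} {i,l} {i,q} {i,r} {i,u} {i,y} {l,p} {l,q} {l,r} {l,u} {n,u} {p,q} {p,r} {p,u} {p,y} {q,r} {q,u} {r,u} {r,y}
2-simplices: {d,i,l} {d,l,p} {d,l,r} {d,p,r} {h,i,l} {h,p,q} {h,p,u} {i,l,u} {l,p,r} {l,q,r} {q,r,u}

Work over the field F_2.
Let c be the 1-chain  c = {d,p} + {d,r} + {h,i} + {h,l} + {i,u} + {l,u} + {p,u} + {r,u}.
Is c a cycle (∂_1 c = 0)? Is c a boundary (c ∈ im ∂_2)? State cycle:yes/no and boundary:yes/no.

n_0=10 n_1=30 n_2=11  [Z2]
∂1: piv[di,dl,dp,dq,dr,dy,hi,hu,nu] rk=9  ker:hl,hp,hq,hr,il,iq,ir,iu,iy,lp,lq,lr,lu,pq,pr,pu,py,qr,qu,ru,ry
∂2: piv[dil,dlp,dlr,dpr,hil,hpq,hpu,ilu,lqr,qru] rk=10  ker:lpr
∂1c = 0
c vs im∂2: residual ≠ 0 ⇒ not boundary

cycle:yes boundary:no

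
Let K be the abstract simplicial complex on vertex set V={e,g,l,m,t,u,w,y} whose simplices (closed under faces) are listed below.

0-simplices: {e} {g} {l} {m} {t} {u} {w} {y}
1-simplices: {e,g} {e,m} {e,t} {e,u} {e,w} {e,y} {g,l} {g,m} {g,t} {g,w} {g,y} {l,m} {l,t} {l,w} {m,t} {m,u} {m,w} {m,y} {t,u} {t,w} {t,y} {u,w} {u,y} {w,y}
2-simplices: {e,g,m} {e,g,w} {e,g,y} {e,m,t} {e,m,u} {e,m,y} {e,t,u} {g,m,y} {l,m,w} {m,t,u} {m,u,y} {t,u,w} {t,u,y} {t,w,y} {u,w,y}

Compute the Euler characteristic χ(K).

χ(K)=-1

n_0=8 n_1=24 n_2=15
χ=+8−24+15=-1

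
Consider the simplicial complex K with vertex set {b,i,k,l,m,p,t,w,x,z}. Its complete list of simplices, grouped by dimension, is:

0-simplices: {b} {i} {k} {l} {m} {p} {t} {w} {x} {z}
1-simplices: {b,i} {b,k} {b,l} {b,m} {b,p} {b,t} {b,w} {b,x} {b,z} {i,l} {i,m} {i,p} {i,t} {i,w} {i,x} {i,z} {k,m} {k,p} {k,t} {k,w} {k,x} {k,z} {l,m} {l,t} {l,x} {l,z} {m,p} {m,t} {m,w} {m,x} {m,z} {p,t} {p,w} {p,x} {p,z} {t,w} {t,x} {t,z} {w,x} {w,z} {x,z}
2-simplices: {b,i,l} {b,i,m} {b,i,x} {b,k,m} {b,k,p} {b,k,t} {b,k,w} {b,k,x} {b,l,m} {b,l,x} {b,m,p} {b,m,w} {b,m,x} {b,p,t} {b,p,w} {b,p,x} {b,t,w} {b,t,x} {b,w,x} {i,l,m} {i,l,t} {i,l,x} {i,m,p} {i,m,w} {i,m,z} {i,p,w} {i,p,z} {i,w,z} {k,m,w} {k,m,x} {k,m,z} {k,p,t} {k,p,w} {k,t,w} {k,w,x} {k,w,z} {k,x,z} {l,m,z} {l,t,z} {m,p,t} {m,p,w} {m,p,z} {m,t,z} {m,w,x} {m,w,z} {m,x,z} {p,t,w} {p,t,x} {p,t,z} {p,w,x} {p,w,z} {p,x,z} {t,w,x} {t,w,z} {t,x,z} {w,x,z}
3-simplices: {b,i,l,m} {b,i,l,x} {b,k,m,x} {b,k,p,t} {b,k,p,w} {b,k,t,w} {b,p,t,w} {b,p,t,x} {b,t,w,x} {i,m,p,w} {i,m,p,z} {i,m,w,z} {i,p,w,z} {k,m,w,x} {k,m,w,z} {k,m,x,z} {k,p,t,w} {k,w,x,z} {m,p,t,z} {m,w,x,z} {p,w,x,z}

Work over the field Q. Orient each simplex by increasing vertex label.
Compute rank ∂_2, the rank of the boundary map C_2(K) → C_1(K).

rank∂_2=31

n_0=10 n_1=41 n_2=56 n_3=21  [Q]
∂1: piv[bi,bk,bl,bm,bp,bt,bw,bx,bz] rk=9  ker:il,im,ip,it,iw,ix,iz,km,kp,kt,kw,kx,kz,lm,lt,lx,lz,mp,mt,mw,mx,mz,pt,pw,px,pz,tw,tx,tz,wx,wz,xz
∂2: piv[bil,bim,bix,bkm,bkp,bkt,bkw,bkx,blm,blx,bmp,bmw,bmx,bpt,bpw,bpx,btw,btx,bwx,ilt,imp,imw,imz,ipz,iwz,kmz,kxz,lmz,ltz,mpt,mtz] rk=31  ker:ilm,ilx,ipw,kmw,kmx,kpt,kpw,ktw,kwx,kwz,mpw,mpz,mwx,mwz,mxz,ptw,ptx,ptz,pwx,pwz,pxz,twx,twz,txz,wxz
∂3: piv[bilm,bilx,bkmx,bkpt,bkpw,bktw,bptw,bptx,btwx,impw,impz,imwz,ipwz,kmwx,kmwz,kmxz,kwxz,mptz,pwxz] rk=19  ker:kptw,mwxz
rk∂_2=31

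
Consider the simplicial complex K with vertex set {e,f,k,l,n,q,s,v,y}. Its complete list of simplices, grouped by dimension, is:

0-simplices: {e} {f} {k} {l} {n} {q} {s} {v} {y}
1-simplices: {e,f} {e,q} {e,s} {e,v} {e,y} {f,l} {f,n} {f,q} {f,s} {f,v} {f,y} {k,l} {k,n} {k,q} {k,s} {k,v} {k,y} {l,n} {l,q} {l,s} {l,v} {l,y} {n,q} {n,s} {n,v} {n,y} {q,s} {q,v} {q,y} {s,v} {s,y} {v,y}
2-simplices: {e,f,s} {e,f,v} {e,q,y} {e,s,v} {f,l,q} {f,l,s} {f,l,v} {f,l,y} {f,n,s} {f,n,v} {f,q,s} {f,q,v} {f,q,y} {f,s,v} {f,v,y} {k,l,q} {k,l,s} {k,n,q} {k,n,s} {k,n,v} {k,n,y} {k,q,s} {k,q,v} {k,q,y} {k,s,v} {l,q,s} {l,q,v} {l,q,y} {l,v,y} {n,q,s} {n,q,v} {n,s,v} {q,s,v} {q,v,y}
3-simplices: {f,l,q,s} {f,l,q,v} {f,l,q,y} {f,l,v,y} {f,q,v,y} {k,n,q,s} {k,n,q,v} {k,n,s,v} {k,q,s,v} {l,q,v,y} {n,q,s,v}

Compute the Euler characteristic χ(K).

χ(K)=0

n_0=9 n_1=32 n_2=34 n_3=11
χ=+9−32+34−11=0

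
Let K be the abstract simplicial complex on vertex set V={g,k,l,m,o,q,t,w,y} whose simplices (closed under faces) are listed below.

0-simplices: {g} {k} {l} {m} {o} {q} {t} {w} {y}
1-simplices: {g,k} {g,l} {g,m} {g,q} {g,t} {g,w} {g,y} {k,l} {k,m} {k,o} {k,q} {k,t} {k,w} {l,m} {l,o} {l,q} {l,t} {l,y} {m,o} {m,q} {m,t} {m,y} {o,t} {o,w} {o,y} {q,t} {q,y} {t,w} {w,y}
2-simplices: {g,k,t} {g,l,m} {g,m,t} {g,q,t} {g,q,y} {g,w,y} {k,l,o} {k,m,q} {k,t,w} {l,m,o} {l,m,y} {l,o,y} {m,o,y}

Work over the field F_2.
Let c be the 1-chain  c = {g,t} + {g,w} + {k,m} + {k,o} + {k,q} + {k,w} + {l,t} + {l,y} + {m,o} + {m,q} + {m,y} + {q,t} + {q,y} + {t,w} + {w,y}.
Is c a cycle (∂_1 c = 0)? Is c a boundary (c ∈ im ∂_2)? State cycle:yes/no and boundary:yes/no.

cycle:yes boundary:no

n_0=9 n_1=29 n_2=13  [Z2]
∂1: piv[gk,gl,gm,gq,gt,gw,gy,ko] rk=8  ker:kl,km,kq,kt,kw,lm,lo,lq,lt,ly,mo,mq,mt,my,ot,ow,oy,qt,qy,tw,wy
∂2: piv[gkt,glm,gmt,gqt,gqy,gwy,klo,kmq,ktw,lmo,lmy,loy] rk=12  ker:moy
∂1c = 0
c vs im∂2: residual ≠ 0 ⇒ not boundary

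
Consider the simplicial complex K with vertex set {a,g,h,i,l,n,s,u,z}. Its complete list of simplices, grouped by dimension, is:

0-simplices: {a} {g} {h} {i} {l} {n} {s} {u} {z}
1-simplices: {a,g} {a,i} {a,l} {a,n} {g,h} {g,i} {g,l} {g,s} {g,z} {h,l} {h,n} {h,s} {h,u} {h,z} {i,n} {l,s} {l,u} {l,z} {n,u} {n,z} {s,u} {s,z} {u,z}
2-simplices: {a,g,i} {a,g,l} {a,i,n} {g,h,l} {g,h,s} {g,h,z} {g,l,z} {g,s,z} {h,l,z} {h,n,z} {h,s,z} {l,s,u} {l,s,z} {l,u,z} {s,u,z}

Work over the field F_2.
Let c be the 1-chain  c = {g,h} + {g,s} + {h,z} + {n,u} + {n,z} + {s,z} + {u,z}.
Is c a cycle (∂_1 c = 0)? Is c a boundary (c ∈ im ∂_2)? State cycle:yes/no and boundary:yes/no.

n_0=9 n_1=23 n_2=15  [Z2]
∂1: piv[ag,ai,al,an,gh,gs,gz,hu] rk=8  ker:gi,gl,hl,hn,hs,hz,in,ls,lu,lz,nu,nz,su,sz,uz
∂2: piv[agi,agl,ain,ghl,ghs,ghz,glz,gsz,hnz,lsu,lsz,luz] rk=12  ker:hlz,hsz,suz
∂1c = 0
c vs im∂2: residual ≠ 0 ⇒ not boundary

cycle:yes boundary:no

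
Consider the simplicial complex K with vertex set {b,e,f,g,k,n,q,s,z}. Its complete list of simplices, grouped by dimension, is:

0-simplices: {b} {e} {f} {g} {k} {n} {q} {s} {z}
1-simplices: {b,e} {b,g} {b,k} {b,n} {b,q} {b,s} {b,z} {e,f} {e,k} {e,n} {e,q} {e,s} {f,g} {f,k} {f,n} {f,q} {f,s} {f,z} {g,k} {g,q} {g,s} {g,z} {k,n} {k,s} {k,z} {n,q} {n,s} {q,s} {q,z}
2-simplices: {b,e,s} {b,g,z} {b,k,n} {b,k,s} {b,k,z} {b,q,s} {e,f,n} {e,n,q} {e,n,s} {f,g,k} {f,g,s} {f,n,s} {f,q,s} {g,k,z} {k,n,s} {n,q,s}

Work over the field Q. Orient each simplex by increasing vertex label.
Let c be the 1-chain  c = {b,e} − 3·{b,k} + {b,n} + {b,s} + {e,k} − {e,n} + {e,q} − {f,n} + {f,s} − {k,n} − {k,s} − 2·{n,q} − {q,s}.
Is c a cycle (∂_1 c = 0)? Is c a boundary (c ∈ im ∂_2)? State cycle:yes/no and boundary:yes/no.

cycle:yes boundary:no

n_0=9 n_1=29 n_2=16  [Q]
∂1: piv[be,bg,bk,bn,bq,bs,bz,ef] rk=8  ker:ek,en,eq,es,fg,fk,fn,fq,fs,fz,gk,gq,gs,gz,kn,ks,kz,nq,ns,qs,qz
∂2: piv[bes,bgz,bkn,bks,bkz,bqs,efn,enq,ens,fgk,fgs,fns,fqs,gkz,kns,nqs] rk=16
∂1c = 0
c vs im∂2: residual ≠ 0 ⇒ not boundary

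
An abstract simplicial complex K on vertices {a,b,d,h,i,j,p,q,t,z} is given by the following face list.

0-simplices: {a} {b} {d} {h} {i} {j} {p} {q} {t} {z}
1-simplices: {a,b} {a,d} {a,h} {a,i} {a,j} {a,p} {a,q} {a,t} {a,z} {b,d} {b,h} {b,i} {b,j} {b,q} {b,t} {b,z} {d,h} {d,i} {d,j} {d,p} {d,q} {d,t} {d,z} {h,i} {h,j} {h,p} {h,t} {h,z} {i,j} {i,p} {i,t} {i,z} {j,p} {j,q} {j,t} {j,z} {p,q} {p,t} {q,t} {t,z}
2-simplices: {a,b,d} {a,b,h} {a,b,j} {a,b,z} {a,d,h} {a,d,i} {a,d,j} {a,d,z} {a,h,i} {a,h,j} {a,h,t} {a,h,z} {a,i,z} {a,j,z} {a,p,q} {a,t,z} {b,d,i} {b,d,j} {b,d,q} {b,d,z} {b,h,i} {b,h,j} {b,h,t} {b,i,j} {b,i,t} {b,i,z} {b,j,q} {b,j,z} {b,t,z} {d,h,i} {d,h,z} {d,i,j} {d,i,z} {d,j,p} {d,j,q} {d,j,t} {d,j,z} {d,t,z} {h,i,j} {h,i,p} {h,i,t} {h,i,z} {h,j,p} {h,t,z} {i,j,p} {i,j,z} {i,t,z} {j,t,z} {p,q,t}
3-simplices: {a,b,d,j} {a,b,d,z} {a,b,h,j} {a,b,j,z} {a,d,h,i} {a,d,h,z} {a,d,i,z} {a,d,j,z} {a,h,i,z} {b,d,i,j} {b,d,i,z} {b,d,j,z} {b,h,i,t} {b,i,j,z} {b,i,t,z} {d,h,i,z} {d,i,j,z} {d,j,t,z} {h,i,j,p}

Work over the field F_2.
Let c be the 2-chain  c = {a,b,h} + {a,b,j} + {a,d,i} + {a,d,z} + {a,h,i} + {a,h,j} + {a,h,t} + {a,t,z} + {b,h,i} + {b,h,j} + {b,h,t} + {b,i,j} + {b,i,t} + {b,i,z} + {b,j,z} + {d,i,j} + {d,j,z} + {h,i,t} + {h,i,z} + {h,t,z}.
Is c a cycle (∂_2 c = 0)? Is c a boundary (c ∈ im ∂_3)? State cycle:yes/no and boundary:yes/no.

n_0=10 n_1=40 n_2=49 n_3=19  [Z2]
∂1: piv[ab,ad,ah,ai,aj,ap,aq,at,az] rk=9  ker:bd,bh,bi,bj,bq,bt,bz,dh,di,dj,dp,dq,dt,dz,hi,hj,hp,ht,hz,ij,ip,it,iz,jp,jq,jt,jz,pq,pt,qt,tz
∂2: piv[abd,abh,abj,abz,adh,adi,adj,adz,ahi,ahj,aht,ahz,aiz,ajz,apq,atz,bdi,bdq,bht,bij,bit,bjq,djp,djt,dtz,hip,hjp,pqt] rk=28  ker:bdj,bdz,bhi,bhj,biz,bjz,btz,dhi,dhz,dij,diz,djq,djz,hij,hit,hiz,htz,ijp,ijz,itz,jtz
∂3: piv[abdj,abdz,abhj,abjz,adhi,adhz,adiz,adjz,ahiz,bdij,bdiz,bhit,bijz,bitz,djtz,hijp] rk=16  ker:bdjz,dhiz,dijz
∂2c = 0
c vs im∂3: residual ≠ 0 ⇒ not boundary

cycle:yes boundary:no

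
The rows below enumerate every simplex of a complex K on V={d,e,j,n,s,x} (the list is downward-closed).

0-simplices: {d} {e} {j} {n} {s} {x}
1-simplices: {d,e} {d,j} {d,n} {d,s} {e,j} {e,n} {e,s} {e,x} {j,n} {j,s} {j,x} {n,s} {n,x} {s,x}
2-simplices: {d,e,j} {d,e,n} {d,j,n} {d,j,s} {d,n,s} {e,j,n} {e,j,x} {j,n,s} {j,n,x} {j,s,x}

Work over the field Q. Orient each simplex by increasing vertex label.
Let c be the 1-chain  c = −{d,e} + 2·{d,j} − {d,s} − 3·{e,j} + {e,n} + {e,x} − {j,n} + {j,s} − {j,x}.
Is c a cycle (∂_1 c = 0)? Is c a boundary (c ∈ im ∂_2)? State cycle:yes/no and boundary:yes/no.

n_0=6 n_1=14 n_2=10  [Q]
∂1: piv[de,dj,dn,ds,ex] rk=5  ker:ej,en,es,jn,js,jx,ns,nx,sx
∂2: piv[dej,den,djn,djs,dns,ejx,jnx,jsx] rk=8  ker:ejn,jns
∂1c = 0
c vs im∂2: reduces to 0 ⇒ boundary

cycle:yes boundary:yes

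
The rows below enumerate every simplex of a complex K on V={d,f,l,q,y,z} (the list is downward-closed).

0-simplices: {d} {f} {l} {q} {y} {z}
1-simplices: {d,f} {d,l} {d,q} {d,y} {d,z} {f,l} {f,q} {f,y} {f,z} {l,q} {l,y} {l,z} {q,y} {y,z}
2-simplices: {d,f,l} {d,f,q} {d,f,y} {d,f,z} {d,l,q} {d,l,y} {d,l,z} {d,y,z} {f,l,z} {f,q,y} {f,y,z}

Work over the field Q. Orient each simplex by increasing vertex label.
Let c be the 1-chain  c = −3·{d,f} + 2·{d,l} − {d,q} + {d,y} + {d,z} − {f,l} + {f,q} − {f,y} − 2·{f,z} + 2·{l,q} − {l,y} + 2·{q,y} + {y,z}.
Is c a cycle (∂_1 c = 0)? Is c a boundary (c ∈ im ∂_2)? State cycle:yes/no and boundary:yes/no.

cycle:yes boundary:yes

n_0=6 n_1=14 n_2=11  [Q]
∂1: piv[df,dl,dq,dy,dz] rk=5  ker:fl,fq,fy,fz,lq,ly,lz,qy,yz
∂2: piv[dfl,dfq,dfy,dfz,dlq,dly,dlz,dyz,fqy] rk=9  ker:flz,fyz
∂1c = 0
c vs im∂2: reduces to 0 ⇒ boundary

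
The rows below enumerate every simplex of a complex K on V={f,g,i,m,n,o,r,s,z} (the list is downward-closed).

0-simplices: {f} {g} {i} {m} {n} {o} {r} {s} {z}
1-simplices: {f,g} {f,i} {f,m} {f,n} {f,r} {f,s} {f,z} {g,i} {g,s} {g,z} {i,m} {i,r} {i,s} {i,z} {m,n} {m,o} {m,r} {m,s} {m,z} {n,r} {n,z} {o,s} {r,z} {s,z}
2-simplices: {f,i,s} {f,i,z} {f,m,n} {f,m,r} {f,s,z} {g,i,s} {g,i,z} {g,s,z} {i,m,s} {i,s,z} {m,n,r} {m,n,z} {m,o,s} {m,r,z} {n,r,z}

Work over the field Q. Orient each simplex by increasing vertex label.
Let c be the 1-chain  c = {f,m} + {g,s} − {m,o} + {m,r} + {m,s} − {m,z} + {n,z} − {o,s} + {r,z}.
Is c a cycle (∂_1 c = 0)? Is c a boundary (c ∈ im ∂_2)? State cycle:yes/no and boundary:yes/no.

n_0=9 n_1=24 n_2=15  [Q]
∂1: piv[fg,fi,fm,fn,fr,fs,fz,mo] rk=8  ker:gi,gs,gz,im,ir,is,iz,mn,mr,ms,mz,nr,nz,os,rz,sz
∂2: piv[fis,fiz,fmn,fmr,fsz,gis,giz,ims,mnr,mnz,mos,mrz] rk=12  ker:gsz,isz,nrz
∂1c = −{f} − {g} + {m} − {n} + {s} + {z}

cycle:no boundary:no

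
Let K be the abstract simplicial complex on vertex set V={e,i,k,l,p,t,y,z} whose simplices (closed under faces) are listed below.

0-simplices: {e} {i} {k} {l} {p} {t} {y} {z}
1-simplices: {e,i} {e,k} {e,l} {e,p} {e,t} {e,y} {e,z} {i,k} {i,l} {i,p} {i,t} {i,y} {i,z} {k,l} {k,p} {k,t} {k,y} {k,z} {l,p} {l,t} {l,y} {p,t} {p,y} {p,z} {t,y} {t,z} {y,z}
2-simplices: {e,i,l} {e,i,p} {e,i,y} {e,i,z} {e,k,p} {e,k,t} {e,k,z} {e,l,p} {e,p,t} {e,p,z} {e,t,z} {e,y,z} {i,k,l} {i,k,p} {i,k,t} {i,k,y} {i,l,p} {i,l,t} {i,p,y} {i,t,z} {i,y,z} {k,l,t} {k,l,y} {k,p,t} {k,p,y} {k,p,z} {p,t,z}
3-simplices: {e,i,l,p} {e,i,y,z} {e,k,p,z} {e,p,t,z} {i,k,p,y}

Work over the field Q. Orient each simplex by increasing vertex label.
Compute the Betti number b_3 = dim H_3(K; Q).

b_3=0

n_0=8 n_1=27 n_2=27 n_3=5  [Q]
∂1: piv[ei,ek,el,ep,et,ey,ez] rk=7  ker:ik,il,ip,it,iy,iz,kl,kp,kt,ky,kz,lp,lt,ly,pt,py,pz,ty,tz,yz
∂2: piv[eil,eip,eiy,eiz,ekp,ekt,ekz,elp,ept,epz,etz,eyz,ikl,ikp,ikt,iky,ilt,ipy,kly] rk=19  ker:ilp,itz,iyz,klt,kpt,kpy,kpz,ptz
∂3: piv[eilp,eiyz,ekpz,eptz,ikpy] rk=5
b_3=(5−5)−0=0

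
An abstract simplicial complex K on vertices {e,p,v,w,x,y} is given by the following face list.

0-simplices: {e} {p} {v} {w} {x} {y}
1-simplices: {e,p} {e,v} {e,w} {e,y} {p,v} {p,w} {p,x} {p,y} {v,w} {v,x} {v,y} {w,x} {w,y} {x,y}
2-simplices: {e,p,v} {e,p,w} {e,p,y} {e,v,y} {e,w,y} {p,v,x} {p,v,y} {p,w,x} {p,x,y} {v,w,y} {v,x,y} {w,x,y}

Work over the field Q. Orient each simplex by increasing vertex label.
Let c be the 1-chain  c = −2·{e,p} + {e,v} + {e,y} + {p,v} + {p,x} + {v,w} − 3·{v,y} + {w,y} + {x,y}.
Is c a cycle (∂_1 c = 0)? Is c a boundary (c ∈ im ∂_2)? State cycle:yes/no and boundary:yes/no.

cycle:no boundary:no

n_0=6 n_1=14 n_2=12  [Q]
∂1: piv[ep,ev,ew,ey,px] rk=5  ker:pv,pw,py,vw,vx,vy,wx,wy,xy
∂2: piv[epv,epw,epy,evy,ewy,pvx,pwx,pxy,vwy] rk=9  ker:pvy,vxy,wxy
∂1c = −4·{p} + 4·{v}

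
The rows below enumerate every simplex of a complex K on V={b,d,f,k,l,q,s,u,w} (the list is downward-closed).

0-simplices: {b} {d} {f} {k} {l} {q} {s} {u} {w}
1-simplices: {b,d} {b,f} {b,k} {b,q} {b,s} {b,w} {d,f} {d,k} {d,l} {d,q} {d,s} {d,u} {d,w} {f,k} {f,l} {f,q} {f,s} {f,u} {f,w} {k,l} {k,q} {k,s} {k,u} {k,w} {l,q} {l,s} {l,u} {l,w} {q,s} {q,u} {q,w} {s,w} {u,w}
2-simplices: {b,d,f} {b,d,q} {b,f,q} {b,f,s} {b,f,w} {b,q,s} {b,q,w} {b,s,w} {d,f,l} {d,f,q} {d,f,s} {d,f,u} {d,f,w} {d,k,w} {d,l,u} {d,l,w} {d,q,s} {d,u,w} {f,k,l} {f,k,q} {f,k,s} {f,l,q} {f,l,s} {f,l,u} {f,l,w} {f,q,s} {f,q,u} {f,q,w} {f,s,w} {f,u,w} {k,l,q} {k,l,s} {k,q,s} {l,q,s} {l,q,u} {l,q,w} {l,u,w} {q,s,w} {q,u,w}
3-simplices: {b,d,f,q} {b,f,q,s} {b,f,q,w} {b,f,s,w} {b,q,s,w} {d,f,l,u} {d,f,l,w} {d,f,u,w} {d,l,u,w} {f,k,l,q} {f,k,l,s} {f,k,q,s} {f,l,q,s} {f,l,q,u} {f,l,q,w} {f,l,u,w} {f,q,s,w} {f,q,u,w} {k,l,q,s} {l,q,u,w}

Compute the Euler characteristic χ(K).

χ(K)=-5

n_0=9 n_1=33 n_2=39 n_3=20
χ=+9−33+39−20=-5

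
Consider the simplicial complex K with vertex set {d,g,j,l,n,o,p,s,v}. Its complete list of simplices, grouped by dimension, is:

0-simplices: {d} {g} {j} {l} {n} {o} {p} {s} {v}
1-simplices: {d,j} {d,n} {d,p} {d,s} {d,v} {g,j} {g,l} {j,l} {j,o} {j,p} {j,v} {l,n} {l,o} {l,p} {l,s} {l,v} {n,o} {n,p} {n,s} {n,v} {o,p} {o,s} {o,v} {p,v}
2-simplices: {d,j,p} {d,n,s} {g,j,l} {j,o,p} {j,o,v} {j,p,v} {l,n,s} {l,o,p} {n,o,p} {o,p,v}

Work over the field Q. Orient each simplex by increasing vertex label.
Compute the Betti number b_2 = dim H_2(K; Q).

n_0=9 n_1=24 n_2=10  [Q]
∂1: piv[dj,dn,dp,ds,dv,gj,gl,jo] rk=8  ker:jl,jp,jv,ln,lo,lp,ls,lv,no,np,ns,nv,op,os,ov,pv
∂2: piv[djp,dns,gjl,jop,jov,jpv,lns,lop,nop] rk=9  ker:opv
b_2=(10−9)−0=1

b_2=1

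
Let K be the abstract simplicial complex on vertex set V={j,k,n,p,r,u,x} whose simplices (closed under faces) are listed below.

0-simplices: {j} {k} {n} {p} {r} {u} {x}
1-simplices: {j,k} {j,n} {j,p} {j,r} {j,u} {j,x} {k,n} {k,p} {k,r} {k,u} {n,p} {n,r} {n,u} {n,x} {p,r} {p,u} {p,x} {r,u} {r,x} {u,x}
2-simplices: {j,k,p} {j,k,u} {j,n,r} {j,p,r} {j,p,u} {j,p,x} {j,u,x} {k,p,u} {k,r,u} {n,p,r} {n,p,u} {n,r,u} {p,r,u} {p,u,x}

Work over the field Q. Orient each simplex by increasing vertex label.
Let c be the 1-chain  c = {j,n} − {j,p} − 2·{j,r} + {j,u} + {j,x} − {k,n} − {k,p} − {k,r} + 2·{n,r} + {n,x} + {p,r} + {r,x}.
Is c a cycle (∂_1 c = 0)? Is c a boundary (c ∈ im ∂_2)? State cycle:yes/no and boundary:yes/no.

cycle:no boundary:no

n_0=7 n_1=20 n_2=14  [Q]
∂1: piv[jk,jn,jp,jr,ju,jx] rk=6  ker:kn,kp,kr,ku,np,nr,nu,nx,pr,pu,px,ru,rx,ux
∂2: piv[jkp,jku,jnr,jpr,jpu,jpx,jux,kru,npr,npu,nru] rk=11  ker:kpu,pru,pux
∂1c = 3·{k} − 3·{n} − 3·{p} − {r} + {u} + 3·{x}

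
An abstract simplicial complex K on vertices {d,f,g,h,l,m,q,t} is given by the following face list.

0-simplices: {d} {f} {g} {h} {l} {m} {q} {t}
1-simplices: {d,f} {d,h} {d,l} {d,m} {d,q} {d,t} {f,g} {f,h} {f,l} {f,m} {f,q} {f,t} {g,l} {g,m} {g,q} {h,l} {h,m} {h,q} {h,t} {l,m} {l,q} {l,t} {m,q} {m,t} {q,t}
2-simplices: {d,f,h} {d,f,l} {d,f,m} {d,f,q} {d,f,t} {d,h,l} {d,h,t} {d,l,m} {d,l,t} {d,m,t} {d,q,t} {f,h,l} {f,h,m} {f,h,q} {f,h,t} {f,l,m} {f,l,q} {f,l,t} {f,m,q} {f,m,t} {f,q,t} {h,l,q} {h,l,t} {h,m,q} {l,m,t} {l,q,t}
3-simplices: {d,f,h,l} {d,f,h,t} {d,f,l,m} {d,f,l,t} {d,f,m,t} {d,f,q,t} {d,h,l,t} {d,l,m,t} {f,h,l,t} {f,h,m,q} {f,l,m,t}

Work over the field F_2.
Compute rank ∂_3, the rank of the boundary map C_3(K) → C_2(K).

n_0=8 n_1=25 n_2=26 n_3=11  [Z2]
∂1: piv[df,dh,dl,dm,dq,dt,fg] rk=7  ker:fh,fl,fm,fq,ft,gl,gm,gq,hl,hm,hq,ht,lm,lq,lt,mq,mt,qt
∂2: piv[dfh,dfl,dfm,dfq,dft,dhl,dht,dlm,dlt,dmt,dqt,fhm,fhq,flq,fmq] rk=15  ker:fhl,fht,flm,flt,fmt,fqt,hlq,hlt,hmq,lmt,lqt
∂3: piv[dfhl,dfht,dflm,dflt,dfmt,dfqt,dhlt,dlmt,fhmq] rk=9  ker:fhlt,flmt
rk∂_3=9

rank∂_3=9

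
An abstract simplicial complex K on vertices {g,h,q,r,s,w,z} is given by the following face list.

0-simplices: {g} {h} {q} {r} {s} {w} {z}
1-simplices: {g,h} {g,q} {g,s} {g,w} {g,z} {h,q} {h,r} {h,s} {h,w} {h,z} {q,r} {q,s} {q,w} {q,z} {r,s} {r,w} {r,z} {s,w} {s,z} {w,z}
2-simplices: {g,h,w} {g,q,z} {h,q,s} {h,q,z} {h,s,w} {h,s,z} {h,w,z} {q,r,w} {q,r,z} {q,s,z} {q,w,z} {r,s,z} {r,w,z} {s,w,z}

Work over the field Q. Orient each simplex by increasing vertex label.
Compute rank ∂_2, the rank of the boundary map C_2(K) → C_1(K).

n_0=7 n_1=20 n_2=14  [Q]
∂1: piv[gh,gq,gs,gw,gz,hr] rk=6  ker:hq,hs,hw,hz,qr,qs,qw,qz,rs,rw,rz,sw,sz,wz
∂2: piv[ghw,gqz,hqs,hqz,hsw,hsz,hwz,qrw,qrz,qwz,rsz] rk=11  ker:qsz,rwz,swz
rk∂_2=11

rank∂_2=11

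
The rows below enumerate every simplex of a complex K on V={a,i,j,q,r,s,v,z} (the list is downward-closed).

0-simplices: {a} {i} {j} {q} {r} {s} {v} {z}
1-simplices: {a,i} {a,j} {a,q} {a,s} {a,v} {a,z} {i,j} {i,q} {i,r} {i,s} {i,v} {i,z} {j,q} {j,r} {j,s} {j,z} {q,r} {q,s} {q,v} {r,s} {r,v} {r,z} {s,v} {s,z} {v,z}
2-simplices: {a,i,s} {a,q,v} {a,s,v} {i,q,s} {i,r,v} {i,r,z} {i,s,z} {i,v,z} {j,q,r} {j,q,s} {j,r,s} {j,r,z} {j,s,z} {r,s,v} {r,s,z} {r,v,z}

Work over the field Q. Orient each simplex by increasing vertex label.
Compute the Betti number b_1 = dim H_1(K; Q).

b_1=4

n_0=8 n_1=25 n_2=16  [Q]
∂1: piv[ai,aj,aq,as,av,az,ir] rk=7  ker:ij,iq,is,iv,iz,jq,jr,js,jz,qr,qs,qv,rs,rv,rz,sv,sz,vz
∂2: piv[ais,aqv,asv,iqs,irv,irz,isz,ivz,jqr,jqs,jrs,jrz,jsz,rsv] rk=14  ker:rsz,rvz
b_1=(25−7)−14=4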